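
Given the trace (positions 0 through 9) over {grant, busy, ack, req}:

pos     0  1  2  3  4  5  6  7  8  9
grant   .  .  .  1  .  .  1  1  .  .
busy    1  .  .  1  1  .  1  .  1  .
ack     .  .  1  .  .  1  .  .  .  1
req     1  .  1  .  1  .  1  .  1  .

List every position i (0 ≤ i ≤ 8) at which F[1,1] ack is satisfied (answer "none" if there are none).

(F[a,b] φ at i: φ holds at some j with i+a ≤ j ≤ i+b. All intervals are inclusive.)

Evaluate at each i in [0,8]:
  i=0: ✗ (none in [1,1])
  i=1: ✓ (witness j=2)
  i=2: ✗ (none in [3,3])
  i=3: ✗ (none in [4,4])
  i=4: ✓ (witness j=5)
  i=5: ✗ (none in [6,6])
  i=6: ✗ (none in [7,7])
  i=7: ✗ (none in [8,8])
  i=8: ✓ (witness j=9)

1, 4, 8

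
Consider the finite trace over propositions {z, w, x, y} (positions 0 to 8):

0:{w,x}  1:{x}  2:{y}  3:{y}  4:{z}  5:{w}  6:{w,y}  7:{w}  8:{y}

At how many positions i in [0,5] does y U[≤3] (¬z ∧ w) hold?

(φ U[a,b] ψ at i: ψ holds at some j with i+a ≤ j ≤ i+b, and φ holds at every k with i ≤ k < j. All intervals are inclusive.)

Evaluate at each i in [0,5]:
  i=0: ✓ (rhs at j=0)
  i=1: ✗ (no rhs in [1,4])
  i=2: ✗ (lhs fails at k=4 before rhs at j=5)
  i=3: ✗ (lhs fails at k=4 before rhs at j=5)
  i=4: ✗ (lhs fails at k=4 before rhs at j=5)
  i=5: ✓ (rhs at j=5)
Positions where it holds: {0, 5} → 2.

2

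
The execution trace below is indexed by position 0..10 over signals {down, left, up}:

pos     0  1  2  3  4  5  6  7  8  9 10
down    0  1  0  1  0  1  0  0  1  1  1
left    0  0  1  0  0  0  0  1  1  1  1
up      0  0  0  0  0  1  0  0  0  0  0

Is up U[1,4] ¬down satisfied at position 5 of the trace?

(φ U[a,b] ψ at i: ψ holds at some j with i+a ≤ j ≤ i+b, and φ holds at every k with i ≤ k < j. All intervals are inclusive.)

True

Need some j in [6,9] with ¬down, and up at every k in [5,j-1].
  j=6: ¬down holds; up holds at every k in [5,5] → satisfied.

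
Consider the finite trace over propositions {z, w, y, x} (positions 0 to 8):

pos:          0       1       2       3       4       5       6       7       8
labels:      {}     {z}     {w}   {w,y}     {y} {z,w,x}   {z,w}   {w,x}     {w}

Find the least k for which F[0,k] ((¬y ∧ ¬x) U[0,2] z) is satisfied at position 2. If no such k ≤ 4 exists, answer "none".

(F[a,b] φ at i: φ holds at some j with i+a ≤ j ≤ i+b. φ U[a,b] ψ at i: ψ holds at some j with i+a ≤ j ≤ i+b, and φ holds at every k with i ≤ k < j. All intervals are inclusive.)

Scan j = 2,3,… for ((¬y ∧ ¬x) U[0,2] z):
  j=2: fails
  j=3: fails
  j=4: fails
  j=5: holds
First hit at j=5, so smallest k = 5-2 = 3.

3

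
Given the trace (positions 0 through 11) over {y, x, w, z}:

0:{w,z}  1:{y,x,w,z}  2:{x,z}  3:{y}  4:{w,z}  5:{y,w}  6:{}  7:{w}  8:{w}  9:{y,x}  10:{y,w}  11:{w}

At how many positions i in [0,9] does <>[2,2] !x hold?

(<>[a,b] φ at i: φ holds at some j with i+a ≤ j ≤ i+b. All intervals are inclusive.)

Evaluate at each i in [0,9]:
  i=0: ✗ (none in [2,2])
  i=1: ✓ (witness j=3)
  i=2: ✓ (witness j=4)
  i=3: ✓ (witness j=5)
  i=4: ✓ (witness j=6)
  i=5: ✓ (witness j=7)
  i=6: ✓ (witness j=8)
  i=7: ✗ (none in [9,9])
  i=8: ✓ (witness j=10)
  i=9: ✓ (witness j=11)
Positions where it holds: {1, 2, 3, 4, 5, 6, 8, 9} → 8.

8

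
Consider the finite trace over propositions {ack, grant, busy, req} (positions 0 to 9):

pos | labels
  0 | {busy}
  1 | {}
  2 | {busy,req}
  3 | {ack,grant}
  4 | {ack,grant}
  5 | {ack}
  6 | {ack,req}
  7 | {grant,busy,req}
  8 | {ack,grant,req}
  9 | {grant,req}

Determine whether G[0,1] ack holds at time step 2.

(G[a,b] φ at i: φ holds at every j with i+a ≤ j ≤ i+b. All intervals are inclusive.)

Does not hold

Check ack at every j in [2,3]:
  j=2: false
  j=3: true
Fails at j=2 → formula fails.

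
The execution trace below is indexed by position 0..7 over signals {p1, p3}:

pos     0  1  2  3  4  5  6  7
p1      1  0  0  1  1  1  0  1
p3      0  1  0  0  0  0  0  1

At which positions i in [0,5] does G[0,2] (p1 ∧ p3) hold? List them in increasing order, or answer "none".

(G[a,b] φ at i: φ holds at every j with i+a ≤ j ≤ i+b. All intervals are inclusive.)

none

Evaluate at each i in [0,5]:
  i=0: ✗ (fails at j=0)
  i=1: ✗ (fails at j=1)
  i=2: ✗ (fails at j=2)
  i=3: ✗ (fails at j=3)
  i=4: ✗ (fails at j=4)
  i=5: ✗ (fails at j=5)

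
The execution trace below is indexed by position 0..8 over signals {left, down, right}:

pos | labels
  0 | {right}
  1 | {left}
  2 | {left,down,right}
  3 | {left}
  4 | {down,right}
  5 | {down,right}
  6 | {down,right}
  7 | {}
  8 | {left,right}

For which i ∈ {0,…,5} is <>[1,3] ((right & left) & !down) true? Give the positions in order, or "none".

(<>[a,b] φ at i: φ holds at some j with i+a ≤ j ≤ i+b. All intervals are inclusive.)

5

Evaluate at each i in [0,5]:
  i=0: ✗ (none in [1,3])
  i=1: ✗ (none in [2,4])
  i=2: ✗ (none in [3,5])
  i=3: ✗ (none in [4,6])
  i=4: ✗ (none in [5,7])
  i=5: ✓ (witness j=8)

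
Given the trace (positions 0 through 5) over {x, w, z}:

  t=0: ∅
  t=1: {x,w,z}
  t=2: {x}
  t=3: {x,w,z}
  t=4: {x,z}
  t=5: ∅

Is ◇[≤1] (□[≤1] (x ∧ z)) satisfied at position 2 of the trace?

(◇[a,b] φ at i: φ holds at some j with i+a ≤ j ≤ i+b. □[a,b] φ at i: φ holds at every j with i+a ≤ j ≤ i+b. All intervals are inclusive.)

Check □[≤1] (x ∧ z) at each j in [2,3]:
  j=2: fails at 2
  j=3: holds on [3,4]
Found at j=3 → formula holds.

Yes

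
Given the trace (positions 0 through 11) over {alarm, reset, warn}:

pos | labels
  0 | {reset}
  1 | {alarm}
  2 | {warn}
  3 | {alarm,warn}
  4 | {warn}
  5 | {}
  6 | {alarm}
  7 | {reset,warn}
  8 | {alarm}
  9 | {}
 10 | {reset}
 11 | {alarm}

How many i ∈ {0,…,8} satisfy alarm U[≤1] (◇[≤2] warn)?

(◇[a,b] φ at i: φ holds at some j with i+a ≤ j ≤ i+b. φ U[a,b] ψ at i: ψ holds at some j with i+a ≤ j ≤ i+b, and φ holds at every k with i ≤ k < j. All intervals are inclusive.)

Evaluate at each i in [0,8]:
  i=0: ✓ (rhs at j=0)
  i=1: ✓ (rhs at j=1)
  i=2: ✓ (rhs at j=2)
  i=3: ✓ (rhs at j=3)
  i=4: ✓ (rhs at j=4)
  i=5: ✓ (rhs at j=5)
  i=6: ✓ (rhs at j=6)
  i=7: ✓ (rhs at j=7)
  i=8: ✗ (no rhs in [8,9])
Positions where it holds: {0, 1, 2, 3, 4, 5, 6, 7} → 8.

8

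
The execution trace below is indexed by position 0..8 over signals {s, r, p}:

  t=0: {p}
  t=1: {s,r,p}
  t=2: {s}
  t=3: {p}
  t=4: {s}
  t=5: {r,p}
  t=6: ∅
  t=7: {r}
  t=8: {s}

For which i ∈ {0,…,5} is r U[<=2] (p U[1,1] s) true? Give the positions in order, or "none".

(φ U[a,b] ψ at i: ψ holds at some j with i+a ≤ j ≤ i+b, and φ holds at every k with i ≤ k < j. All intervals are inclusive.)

Evaluate at each i in [0,5]:
  i=0: ✓ (rhs at j=0)
  i=1: ✓ (rhs at j=1)
  i=2: ✗ (lhs fails at k=2 before rhs at j=3)
  i=3: ✓ (rhs at j=3)
  i=4: ✗ (no rhs in [4,6])
  i=5: ✗ (no rhs in [5,7])

0, 1, 3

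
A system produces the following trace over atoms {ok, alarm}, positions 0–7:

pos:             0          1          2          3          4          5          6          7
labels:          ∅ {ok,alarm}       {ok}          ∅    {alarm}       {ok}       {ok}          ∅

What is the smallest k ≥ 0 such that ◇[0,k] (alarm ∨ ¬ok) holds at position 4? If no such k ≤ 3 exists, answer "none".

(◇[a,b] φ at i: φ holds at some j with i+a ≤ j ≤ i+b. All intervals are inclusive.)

0

Scan j = 4,5,… for (alarm ∨ ¬ok):
  j=4: holds
First hit at j=4, so smallest k = 4-4 = 0.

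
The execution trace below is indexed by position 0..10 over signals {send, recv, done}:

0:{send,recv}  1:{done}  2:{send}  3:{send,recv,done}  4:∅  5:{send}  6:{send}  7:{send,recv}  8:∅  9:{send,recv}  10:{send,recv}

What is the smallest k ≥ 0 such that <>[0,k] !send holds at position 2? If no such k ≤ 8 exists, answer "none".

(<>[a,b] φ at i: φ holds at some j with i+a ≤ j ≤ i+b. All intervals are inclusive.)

2

Scan j = 2,3,… for !send:
  j=2: fails
  j=3: fails
  j=4: holds
First hit at j=4, so smallest k = 4-2 = 2.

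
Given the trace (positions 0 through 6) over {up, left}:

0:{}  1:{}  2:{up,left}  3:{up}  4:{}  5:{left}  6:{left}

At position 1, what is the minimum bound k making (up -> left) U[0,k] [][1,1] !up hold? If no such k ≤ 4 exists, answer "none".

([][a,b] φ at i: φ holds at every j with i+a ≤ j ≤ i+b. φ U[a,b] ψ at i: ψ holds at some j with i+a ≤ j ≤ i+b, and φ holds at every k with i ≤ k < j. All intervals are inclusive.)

Need earliest j ≥ 1 with [][1,1] !up, and (up -> left) at every k in [1,j-1].
  j=1: rhs fails.
  j=2: rhs fails.
  j=3: rhs holds; lhs holds on [1,2]. k = 2.

2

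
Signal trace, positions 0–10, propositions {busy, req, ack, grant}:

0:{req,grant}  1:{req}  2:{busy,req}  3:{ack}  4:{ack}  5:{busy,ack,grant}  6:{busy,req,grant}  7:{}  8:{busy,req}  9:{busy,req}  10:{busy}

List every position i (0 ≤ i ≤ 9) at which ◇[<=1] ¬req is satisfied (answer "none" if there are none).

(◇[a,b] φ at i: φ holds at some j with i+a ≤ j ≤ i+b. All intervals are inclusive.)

Evaluate at each i in [0,9]:
  i=0: ✗ (none in [0,1])
  i=1: ✗ (none in [1,2])
  i=2: ✓ (witness j=3)
  i=3: ✓ (witness j=3)
  i=4: ✓ (witness j=4)
  i=5: ✓ (witness j=5)
  i=6: ✓ (witness j=7)
  i=7: ✓ (witness j=7)
  i=8: ✗ (none in [8,9])
  i=9: ✓ (witness j=10)

2, 3, 4, 5, 6, 7, 9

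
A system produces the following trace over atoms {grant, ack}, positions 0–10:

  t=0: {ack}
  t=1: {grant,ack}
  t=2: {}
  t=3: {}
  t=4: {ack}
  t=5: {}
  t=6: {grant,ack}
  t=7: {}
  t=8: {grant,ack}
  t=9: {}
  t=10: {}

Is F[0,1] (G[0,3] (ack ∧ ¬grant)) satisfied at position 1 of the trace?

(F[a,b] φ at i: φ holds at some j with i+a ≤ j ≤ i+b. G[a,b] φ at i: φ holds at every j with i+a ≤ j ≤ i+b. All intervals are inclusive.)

Check G[0,3] (ack ∧ ¬grant) at each j in [1,2]:
  j=1: fails at 1
  j=2: fails at 2
No position in the window satisfies it → formula fails.

False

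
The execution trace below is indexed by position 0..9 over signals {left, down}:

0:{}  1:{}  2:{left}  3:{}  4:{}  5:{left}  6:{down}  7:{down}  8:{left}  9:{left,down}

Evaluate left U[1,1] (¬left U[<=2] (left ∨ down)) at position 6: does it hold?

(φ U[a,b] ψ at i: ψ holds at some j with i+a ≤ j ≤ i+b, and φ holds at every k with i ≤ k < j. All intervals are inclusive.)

Need some j in [7,7] with (¬left U[<=2] (left ∨ down)), and left at every k in [6,j-1].
  j=7: (¬left U[<=2] (left ∨ down)) holds, but left fails at k=6 → not this j.
No j in the window works → until fails.

No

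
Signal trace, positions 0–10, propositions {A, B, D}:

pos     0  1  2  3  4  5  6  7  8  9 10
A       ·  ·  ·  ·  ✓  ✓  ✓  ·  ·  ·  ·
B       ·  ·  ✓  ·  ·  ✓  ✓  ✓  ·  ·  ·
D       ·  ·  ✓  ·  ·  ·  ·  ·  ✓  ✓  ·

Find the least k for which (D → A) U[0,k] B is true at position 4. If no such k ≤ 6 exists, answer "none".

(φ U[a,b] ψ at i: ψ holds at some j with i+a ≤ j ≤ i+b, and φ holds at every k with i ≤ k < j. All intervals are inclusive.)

1

Need earliest j ≥ 4 with B, and (D → A) at every k in [4,j-1].
  j=4: rhs fails.
  j=5: rhs holds; lhs holds on [4,4]. k = 1.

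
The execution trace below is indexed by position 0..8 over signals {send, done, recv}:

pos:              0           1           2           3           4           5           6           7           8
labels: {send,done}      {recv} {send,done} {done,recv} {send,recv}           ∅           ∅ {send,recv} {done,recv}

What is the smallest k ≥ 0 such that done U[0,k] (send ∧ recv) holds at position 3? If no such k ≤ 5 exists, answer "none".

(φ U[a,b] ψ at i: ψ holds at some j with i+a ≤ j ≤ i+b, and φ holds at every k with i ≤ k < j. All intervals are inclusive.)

1

Need earliest j ≥ 3 with (send ∧ recv), and done at every k in [3,j-1].
  j=3: rhs fails.
  j=4: rhs holds; lhs holds on [3,3]. k = 1.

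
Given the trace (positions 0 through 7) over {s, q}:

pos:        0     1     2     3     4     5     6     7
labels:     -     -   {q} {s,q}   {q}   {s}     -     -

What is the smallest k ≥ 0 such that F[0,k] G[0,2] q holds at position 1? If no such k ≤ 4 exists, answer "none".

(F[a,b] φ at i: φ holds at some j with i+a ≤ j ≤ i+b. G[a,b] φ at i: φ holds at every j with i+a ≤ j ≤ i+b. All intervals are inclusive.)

Scan j = 1,2,… for G[0,2] q:
  j=1: fails
  j=2: holds
First hit at j=2, so smallest k = 2-1 = 1.

1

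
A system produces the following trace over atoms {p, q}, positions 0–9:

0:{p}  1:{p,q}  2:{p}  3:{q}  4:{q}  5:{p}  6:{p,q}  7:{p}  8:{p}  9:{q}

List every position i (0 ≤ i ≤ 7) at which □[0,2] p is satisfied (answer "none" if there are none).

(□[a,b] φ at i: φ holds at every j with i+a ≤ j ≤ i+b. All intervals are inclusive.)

Evaluate at each i in [0,7]:
  i=0: ✓ (all of [0,2])
  i=1: ✗ (fails at j=3)
  i=2: ✗ (fails at j=3)
  i=3: ✗ (fails at j=3)
  i=4: ✗ (fails at j=4)
  i=5: ✓ (all of [5,7])
  i=6: ✓ (all of [6,8])
  i=7: ✗ (fails at j=9)

0, 5, 6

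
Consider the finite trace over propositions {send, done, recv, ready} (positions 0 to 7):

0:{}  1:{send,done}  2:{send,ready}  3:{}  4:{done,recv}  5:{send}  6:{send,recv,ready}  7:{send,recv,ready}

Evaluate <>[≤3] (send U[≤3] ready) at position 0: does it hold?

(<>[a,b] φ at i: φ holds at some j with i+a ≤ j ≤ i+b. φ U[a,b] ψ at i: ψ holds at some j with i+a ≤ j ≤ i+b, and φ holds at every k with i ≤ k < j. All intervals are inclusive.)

Holds

Check (send U[≤3] ready) at each j in [0,3]:
  j=0: fails
  j=1: holds
  j=2: holds
  j=3: fails
Found at j=1 → formula holds.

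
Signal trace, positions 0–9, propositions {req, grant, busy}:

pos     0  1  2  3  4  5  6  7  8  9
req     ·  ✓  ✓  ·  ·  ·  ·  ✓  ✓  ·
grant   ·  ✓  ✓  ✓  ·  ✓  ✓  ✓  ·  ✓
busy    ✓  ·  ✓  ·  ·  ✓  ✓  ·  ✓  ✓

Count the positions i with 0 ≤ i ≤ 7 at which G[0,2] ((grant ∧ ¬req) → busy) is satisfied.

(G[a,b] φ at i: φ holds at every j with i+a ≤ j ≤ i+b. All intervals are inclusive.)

5

Evaluate at each i in [0,7]:
  i=0: ✓ (all of [0,2])
  i=1: ✗ (fails at j=3)
  i=2: ✗ (fails at j=3)
  i=3: ✗ (fails at j=3)
  i=4: ✓ (all of [4,6])
  i=5: ✓ (all of [5,7])
  i=6: ✓ (all of [6,8])
  i=7: ✓ (all of [7,9])
Positions where it holds: {0, 4, 5, 6, 7} → 5.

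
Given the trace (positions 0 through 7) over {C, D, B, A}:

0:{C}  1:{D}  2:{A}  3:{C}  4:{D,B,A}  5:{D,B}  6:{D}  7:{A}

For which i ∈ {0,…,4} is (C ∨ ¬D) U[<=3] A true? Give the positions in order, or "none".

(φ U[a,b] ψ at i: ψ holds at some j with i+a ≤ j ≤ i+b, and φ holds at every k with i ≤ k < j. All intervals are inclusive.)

2, 3, 4

Evaluate at each i in [0,4]:
  i=0: ✗ (lhs fails at k=1 before rhs at j=2)
  i=1: ✗ (lhs fails at k=1 before rhs at j=2)
  i=2: ✓ (rhs at j=2)
  i=3: ✓ (rhs at j=4; lhs holds on [3,3])
  i=4: ✓ (rhs at j=4)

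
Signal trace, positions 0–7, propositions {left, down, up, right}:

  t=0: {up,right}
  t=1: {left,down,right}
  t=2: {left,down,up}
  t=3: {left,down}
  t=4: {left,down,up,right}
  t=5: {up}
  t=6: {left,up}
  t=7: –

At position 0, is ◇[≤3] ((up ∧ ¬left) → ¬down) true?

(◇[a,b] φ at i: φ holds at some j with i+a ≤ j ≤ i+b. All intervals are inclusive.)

Check ((up ∧ ¬left) → ¬down) at each j in [0,3]:
  j=0: true
  j=1: true
  j=2: true
  j=3: true
Found at j=0 → formula holds.

True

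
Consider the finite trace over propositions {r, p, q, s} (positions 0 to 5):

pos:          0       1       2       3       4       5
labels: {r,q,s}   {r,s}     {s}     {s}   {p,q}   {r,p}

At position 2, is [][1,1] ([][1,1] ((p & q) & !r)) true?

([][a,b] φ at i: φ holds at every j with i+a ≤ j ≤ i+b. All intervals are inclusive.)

Check [][1,1] ((p & q) & !r) at every j in [3,3]:
  j=3: holds on [4,4]
All positions satisfy it → formula holds.

Holds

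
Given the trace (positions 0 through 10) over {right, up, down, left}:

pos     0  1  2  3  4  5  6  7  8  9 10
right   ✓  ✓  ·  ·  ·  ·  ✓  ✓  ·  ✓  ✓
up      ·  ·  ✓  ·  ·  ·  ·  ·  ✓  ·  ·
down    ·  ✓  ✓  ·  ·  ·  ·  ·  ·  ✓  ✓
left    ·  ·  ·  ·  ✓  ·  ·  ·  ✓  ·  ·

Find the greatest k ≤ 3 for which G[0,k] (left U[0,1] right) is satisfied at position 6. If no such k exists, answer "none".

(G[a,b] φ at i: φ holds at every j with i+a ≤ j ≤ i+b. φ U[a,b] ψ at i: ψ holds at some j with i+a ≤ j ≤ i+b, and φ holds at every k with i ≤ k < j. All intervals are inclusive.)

(left U[0,1] right) must hold from j=6 onward; find where it first fails.
  j=6: holds
  j=7: holds
  j=8: holds
  j=9: holds
Holds through j=9; largest k = 3.

3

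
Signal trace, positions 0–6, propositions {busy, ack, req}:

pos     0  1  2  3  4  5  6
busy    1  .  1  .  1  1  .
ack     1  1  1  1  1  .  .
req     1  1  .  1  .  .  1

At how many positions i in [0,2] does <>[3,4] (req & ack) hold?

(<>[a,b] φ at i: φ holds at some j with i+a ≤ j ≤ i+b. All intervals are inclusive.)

1

Evaluate at each i in [0,2]:
  i=0: ✓ (witness j=3)
  i=1: ✗ (none in [4,5])
  i=2: ✗ (none in [5,6])
Positions where it holds: {0} → 1.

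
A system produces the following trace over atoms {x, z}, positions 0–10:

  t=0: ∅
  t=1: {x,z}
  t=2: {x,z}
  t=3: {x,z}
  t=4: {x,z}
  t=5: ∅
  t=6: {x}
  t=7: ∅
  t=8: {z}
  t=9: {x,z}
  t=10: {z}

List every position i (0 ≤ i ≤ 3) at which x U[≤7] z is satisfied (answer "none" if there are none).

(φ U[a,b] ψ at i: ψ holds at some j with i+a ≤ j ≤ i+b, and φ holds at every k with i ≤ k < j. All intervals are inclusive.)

Evaluate at each i in [0,3]:
  i=0: ✗ (lhs fails at k=0 before rhs at j=1)
  i=1: ✓ (rhs at j=1)
  i=2: ✓ (rhs at j=2)
  i=3: ✓ (rhs at j=3)

1, 2, 3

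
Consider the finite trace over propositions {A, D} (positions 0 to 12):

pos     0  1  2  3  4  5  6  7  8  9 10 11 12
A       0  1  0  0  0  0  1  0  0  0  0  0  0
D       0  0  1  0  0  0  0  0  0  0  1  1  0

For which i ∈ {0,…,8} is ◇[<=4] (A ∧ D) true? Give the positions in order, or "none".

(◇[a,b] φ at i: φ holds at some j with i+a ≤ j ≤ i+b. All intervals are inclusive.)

none

Evaluate at each i in [0,8]:
  i=0: ✗ (none in [0,4])
  i=1: ✗ (none in [1,5])
  i=2: ✗ (none in [2,6])
  i=3: ✗ (none in [3,7])
  i=4: ✗ (none in [4,8])
  i=5: ✗ (none in [5,9])
  i=6: ✗ (none in [6,10])
  i=7: ✗ (none in [7,11])
  i=8: ✗ (none in [8,12])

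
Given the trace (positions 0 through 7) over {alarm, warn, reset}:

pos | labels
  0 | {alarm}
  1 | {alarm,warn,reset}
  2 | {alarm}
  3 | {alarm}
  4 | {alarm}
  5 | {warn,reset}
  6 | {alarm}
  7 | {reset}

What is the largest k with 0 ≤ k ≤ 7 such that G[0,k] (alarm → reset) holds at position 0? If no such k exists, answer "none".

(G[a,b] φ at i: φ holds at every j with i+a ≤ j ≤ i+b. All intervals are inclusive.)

none

(alarm → reset) must hold from j=0 onward; find where it first fails.
  j=0: fails → no k works.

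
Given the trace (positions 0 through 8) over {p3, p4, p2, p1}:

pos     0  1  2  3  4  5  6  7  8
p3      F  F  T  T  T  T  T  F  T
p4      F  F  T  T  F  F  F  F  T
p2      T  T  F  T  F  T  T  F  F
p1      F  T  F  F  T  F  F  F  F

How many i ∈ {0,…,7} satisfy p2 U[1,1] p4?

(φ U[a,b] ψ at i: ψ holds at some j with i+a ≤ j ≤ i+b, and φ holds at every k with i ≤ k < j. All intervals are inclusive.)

Evaluate at each i in [0,7]:
  i=0: ✗ (no rhs in [1,1])
  i=1: ✓ (rhs at j=2; lhs holds on [1,1])
  i=2: ✗ (lhs fails at k=2 before rhs at j=3)
  i=3: ✗ (no rhs in [4,4])
  i=4: ✗ (no rhs in [5,5])
  i=5: ✗ (no rhs in [6,6])
  i=6: ✗ (no rhs in [7,7])
  i=7: ✗ (lhs fails at k=7 before rhs at j=8)
Positions where it holds: {1} → 1.

1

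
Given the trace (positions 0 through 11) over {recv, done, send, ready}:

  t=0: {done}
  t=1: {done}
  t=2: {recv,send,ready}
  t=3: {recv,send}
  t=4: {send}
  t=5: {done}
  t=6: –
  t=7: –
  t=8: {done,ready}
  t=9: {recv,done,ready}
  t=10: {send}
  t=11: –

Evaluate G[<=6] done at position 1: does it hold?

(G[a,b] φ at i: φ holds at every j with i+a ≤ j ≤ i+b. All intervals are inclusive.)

Does not hold

Check done at every j in [1,7]:
  j=1: true
  j=2: false
  j=3: false
  j=4: false
  j=5: true
  j=6: false
  j=7: false
Fails at j=2 → formula fails.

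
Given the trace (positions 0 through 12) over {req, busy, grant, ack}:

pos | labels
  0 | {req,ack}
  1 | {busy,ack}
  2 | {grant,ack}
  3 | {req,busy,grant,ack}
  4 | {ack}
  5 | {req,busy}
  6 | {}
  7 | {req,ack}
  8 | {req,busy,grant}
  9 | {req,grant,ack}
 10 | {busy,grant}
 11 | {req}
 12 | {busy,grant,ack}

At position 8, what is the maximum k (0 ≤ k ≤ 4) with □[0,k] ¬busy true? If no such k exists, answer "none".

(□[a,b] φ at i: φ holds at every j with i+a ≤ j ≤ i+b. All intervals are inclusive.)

none

¬busy must hold from j=8 onward; find where it first fails.
  j=8: fails → no k works.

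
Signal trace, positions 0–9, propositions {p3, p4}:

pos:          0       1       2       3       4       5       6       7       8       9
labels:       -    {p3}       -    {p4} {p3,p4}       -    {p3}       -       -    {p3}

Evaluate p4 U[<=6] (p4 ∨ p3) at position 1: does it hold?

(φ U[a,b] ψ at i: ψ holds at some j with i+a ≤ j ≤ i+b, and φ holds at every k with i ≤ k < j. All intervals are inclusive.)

Yes

Need some j in [1,7] with (p4 ∨ p3), and p4 at every k in [1,j-1].
  j=1: (p4 ∨ p3) holds; no prefix to check → satisfied.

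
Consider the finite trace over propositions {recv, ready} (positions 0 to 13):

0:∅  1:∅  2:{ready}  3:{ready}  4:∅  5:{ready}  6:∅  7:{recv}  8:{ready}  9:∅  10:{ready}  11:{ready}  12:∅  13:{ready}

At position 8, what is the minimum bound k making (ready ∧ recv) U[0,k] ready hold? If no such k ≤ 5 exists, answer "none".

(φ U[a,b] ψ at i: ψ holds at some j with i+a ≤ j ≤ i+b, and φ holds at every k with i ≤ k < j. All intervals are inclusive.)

0

Need earliest j ≥ 8 with ready, and (ready ∧ recv) at every k in [8,j-1].
  j=8: rhs holds (empty prefix). k = 0.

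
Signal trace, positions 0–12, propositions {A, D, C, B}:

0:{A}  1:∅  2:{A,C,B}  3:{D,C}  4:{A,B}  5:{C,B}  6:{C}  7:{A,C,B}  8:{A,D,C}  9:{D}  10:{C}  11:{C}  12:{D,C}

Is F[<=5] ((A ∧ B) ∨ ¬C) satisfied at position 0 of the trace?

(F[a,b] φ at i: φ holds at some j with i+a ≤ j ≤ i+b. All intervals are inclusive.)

Check ((A ∧ B) ∨ ¬C) at each j in [0,5]:
  j=0: true
  j=1: true
  j=2: true
  j=3: false
  j=4: true
  j=5: false
Found at j=0 → formula holds.

Holds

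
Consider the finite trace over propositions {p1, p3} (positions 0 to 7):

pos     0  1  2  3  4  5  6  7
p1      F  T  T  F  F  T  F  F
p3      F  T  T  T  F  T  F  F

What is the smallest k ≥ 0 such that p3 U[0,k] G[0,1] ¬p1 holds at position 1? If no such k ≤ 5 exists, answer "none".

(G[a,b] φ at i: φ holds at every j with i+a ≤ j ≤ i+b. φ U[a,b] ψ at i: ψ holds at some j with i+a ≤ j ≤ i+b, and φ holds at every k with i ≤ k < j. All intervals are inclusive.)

2

Need earliest j ≥ 1 with G[0,1] ¬p1, and p3 at every k in [1,j-1].
  j=1: rhs fails.
  j=2: rhs fails.
  j=3: rhs holds; lhs holds on [1,2]. k = 2.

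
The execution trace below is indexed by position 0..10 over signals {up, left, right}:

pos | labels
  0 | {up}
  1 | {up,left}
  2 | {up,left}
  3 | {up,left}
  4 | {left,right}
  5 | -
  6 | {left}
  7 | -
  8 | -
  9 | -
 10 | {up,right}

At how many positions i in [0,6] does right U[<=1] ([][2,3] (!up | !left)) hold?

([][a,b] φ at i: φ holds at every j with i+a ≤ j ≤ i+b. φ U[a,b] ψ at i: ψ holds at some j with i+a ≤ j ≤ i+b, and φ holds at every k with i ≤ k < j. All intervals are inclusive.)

5

Evaluate at each i in [0,6]:
  i=0: ✗ (no rhs in [0,1])
  i=1: ✗ (lhs fails at k=1 before rhs at j=2)
  i=2: ✓ (rhs at j=2)
  i=3: ✓ (rhs at j=3)
  i=4: ✓ (rhs at j=4)
  i=5: ✓ (rhs at j=5)
  i=6: ✓ (rhs at j=6)
Positions where it holds: {2, 3, 4, 5, 6} → 5.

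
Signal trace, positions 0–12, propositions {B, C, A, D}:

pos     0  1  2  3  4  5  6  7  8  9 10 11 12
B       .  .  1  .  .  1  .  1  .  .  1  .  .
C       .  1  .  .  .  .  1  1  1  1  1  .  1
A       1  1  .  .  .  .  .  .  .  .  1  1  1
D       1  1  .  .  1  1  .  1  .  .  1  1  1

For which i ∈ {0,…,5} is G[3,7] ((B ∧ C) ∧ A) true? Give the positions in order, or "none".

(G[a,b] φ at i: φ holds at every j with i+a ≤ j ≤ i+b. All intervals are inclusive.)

none

Evaluate at each i in [0,5]:
  i=0: ✗ (fails at j=3)
  i=1: ✗ (fails at j=4)
  i=2: ✗ (fails at j=5)
  i=3: ✗ (fails at j=6)
  i=4: ✗ (fails at j=7)
  i=5: ✗ (fails at j=8)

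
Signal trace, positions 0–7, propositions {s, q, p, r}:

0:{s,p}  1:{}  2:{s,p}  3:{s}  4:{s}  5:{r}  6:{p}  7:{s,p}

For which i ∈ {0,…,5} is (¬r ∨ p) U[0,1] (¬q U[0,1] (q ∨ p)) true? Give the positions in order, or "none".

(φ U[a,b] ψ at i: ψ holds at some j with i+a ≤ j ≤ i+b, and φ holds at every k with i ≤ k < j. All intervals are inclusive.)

0, 1, 2, 4, 5

Evaluate at each i in [0,5]:
  i=0: ✓ (rhs at j=0)
  i=1: ✓ (rhs at j=1)
  i=2: ✓ (rhs at j=2)
  i=3: ✗ (no rhs in [3,4])
  i=4: ✓ (rhs at j=5; lhs holds on [4,4])
  i=5: ✓ (rhs at j=5)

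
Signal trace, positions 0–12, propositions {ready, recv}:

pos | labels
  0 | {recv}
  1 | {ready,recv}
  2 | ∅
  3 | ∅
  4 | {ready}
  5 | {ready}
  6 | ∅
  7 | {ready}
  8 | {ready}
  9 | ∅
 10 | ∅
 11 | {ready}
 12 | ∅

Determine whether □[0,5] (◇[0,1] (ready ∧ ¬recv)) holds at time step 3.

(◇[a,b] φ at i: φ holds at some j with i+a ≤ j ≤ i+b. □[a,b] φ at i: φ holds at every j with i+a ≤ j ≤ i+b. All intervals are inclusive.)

Holds

Check ◇[0,1] (ready ∧ ¬recv) at every j in [3,8]:
  j=3: holds (witness at 4)
  j=4: holds (witness at 4)
  j=5: holds (witness at 5)
  j=6: holds (witness at 7)
  j=7: holds (witness at 7)
  j=8: holds (witness at 8)
All positions satisfy it → formula holds.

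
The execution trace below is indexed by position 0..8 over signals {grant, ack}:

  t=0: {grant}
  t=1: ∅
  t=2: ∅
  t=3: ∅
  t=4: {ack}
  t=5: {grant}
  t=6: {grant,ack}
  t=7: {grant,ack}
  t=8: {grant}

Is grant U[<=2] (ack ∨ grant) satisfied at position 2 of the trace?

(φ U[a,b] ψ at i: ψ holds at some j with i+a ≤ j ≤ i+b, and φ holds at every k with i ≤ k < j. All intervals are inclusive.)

Need some j in [2,4] with (ack ∨ grant), and grant at every k in [2,j-1].
  j=2: (ack ∨ grant) false.
  j=3: (ack ∨ grant) false.
  j=4: (ack ∨ grant) holds, but grant fails at k=2 → not this j.
No j in the window works → until fails.

False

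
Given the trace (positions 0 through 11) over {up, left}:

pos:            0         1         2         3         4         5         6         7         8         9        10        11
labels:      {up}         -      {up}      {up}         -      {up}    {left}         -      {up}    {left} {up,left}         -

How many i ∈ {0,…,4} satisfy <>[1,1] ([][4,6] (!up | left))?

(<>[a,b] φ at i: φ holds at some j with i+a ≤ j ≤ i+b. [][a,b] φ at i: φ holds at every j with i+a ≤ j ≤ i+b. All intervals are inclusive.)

1

Evaluate at each i in [0,4]:
  i=0: ✗ (none in [1,1])
  i=1: ✗ (none in [2,2])
  i=2: ✗ (none in [3,3])
  i=3: ✗ (none in [4,4])
  i=4: ✓ (witness j=5)
Positions where it holds: {4} → 1.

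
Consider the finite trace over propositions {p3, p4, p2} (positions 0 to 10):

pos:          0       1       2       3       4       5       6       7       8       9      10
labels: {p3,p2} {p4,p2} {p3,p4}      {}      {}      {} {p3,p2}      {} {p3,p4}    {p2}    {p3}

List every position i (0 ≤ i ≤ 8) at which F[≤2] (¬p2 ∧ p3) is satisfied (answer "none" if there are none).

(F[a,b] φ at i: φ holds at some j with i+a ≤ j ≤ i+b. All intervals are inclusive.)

Evaluate at each i in [0,8]:
  i=0: ✓ (witness j=2)
  i=1: ✓ (witness j=2)
  i=2: ✓ (witness j=2)
  i=3: ✗ (none in [3,5])
  i=4: ✗ (none in [4,6])
  i=5: ✗ (none in [5,7])
  i=6: ✓ (witness j=8)
  i=7: ✓ (witness j=8)
  i=8: ✓ (witness j=8)

0, 1, 2, 6, 7, 8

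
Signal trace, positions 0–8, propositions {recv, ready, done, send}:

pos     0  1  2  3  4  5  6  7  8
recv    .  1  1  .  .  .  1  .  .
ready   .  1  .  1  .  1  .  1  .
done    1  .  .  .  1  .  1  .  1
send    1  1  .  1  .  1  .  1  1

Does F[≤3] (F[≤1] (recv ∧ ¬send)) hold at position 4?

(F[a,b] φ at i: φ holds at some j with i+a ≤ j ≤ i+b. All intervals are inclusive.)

Holds

Check F[≤1] (recv ∧ ¬send) at each j in [4,7]:
  j=4: fails (none in [4,5])
  j=5: holds (witness at 6)
  j=6: holds (witness at 6)
  j=7: fails (none in [7,8])
Found at j=5 → formula holds.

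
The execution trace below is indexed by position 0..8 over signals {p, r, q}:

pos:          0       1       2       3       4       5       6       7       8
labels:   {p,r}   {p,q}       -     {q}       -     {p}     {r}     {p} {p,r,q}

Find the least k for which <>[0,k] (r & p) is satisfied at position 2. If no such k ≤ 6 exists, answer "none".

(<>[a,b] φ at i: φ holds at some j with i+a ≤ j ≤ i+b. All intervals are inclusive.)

6

Scan j = 2,3,… for (r & p):
  j=2: fails
  j=3: fails
  j=4: fails
  j=5: fails
  j=6: fails
  j=7: fails
  j=8: holds
First hit at j=8, so smallest k = 8-2 = 6.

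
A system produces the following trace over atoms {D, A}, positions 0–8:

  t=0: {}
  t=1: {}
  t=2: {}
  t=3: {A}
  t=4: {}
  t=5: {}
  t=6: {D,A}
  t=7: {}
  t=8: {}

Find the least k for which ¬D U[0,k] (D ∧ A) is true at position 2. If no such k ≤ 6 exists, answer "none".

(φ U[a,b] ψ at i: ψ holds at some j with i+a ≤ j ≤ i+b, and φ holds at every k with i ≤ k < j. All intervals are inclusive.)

Need earliest j ≥ 2 with (D ∧ A), and ¬D at every k in [2,j-1].
  j=2: rhs fails.
  j=3: rhs fails.
  j=4: rhs fails.
  j=5: rhs fails.
  j=6: rhs holds; lhs holds on [2,5]. k = 4.

4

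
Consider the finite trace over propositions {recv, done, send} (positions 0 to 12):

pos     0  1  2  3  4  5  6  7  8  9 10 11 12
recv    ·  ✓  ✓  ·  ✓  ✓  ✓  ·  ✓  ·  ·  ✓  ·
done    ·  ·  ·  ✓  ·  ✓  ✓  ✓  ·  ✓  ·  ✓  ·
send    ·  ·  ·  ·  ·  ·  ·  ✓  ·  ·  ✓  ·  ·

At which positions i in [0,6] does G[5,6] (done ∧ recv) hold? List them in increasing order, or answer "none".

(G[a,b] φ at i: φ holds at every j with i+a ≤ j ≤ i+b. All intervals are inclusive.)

0

Evaluate at each i in [0,6]:
  i=0: ✓ (all of [5,6])
  i=1: ✗ (fails at j=7)
  i=2: ✗ (fails at j=7)
  i=3: ✗ (fails at j=8)
  i=4: ✗ (fails at j=9)
  i=5: ✗ (fails at j=10)
  i=6: ✗ (fails at j=12)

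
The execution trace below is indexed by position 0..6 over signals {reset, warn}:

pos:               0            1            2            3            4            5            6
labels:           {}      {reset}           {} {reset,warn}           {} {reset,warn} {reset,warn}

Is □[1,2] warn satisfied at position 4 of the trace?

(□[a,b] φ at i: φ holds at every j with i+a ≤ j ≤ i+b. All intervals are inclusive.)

Check warn at every j in [5,6]:
  j=5: true
  j=6: true
All positions satisfy it → formula holds.

Yes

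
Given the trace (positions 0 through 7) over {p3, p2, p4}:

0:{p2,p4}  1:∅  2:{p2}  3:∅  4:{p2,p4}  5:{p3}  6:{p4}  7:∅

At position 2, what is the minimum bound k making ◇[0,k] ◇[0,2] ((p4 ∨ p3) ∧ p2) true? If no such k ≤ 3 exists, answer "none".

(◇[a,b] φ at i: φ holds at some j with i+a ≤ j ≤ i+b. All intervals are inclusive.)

0

Scan j = 2,3,… for ◇[0,2] ((p4 ∨ p3) ∧ p2):
  j=2: holds
First hit at j=2, so smallest k = 2-2 = 0.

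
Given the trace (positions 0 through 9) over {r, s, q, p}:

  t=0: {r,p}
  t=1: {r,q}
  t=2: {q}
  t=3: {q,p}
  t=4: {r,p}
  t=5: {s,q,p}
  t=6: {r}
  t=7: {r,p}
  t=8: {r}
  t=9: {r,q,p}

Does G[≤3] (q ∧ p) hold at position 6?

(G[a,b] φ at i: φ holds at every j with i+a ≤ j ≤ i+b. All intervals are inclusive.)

Check (q ∧ p) at every j in [6,9]:
  j=6: false
  j=7: false
  j=8: false
  j=9: true
Fails at j=6 → formula fails.

Does not hold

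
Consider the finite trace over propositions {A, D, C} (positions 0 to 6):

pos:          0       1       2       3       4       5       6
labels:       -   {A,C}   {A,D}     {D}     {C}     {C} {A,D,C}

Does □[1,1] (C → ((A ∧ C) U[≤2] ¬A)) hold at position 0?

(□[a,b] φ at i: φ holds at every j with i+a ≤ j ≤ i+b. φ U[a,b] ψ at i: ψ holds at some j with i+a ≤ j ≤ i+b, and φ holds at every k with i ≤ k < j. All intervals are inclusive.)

Check (C → ((A ∧ C) U[≤2] ¬A)) at every j in [1,1]:
  j=1: antecedent true; consequent fails → ✗
Fails at j=1 → formula fails.

False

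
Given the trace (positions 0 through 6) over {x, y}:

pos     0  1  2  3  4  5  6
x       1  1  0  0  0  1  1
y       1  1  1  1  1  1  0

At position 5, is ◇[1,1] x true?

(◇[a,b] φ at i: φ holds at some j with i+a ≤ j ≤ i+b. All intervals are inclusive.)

Check x at each j in [6,6]:
  j=6: true
Found at j=6 → formula holds.

Yes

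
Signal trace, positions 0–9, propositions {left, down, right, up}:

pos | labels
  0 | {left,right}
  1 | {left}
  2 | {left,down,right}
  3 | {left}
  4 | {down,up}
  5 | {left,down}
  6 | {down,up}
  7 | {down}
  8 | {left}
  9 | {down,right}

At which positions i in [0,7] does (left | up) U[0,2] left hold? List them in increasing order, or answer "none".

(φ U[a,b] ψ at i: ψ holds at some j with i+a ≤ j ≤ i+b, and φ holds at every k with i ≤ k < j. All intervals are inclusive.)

0, 1, 2, 3, 4, 5

Evaluate at each i in [0,7]:
  i=0: ✓ (rhs at j=0)
  i=1: ✓ (rhs at j=1)
  i=2: ✓ (rhs at j=2)
  i=3: ✓ (rhs at j=3)
  i=4: ✓ (rhs at j=5; lhs holds on [4,4])
  i=5: ✓ (rhs at j=5)
  i=6: ✗ (lhs fails at k=7 before rhs at j=8)
  i=7: ✗ (lhs fails at k=7 before rhs at j=8)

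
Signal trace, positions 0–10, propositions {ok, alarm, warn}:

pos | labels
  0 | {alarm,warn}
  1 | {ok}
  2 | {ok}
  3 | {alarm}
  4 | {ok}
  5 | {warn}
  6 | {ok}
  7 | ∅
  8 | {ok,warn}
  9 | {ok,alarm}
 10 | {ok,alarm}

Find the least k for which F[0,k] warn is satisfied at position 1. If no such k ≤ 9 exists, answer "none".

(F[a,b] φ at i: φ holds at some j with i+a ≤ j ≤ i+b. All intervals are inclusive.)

Scan j = 1,2,… for warn:
  j=1: fails
  j=2: fails
  j=3: fails
  j=4: fails
  j=5: holds
First hit at j=5, so smallest k = 5-1 = 4.

4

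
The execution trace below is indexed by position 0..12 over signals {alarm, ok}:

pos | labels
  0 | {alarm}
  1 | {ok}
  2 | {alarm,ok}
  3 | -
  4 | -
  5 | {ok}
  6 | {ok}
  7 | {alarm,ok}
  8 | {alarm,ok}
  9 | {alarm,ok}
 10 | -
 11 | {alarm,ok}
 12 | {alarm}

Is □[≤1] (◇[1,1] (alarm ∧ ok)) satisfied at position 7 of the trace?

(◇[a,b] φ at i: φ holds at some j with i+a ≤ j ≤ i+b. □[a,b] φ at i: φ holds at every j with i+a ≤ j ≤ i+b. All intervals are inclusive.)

True

Check ◇[1,1] (alarm ∧ ok) at every j in [7,8]:
  j=7: holds (witness at 8)
  j=8: holds (witness at 9)
All positions satisfy it → formula holds.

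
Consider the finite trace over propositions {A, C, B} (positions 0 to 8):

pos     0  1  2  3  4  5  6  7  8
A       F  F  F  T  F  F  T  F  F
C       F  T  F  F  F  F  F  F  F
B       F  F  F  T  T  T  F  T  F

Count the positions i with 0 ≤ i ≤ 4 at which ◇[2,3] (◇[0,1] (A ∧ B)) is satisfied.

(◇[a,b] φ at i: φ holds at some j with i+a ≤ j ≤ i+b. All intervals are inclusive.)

2

Evaluate at each i in [0,4]:
  i=0: ✓ (witness j=2)
  i=1: ✓ (witness j=3)
  i=2: ✗ (none in [4,5])
  i=3: ✗ (none in [5,6])
  i=4: ✗ (none in [6,7])
Positions where it holds: {0, 1} → 2.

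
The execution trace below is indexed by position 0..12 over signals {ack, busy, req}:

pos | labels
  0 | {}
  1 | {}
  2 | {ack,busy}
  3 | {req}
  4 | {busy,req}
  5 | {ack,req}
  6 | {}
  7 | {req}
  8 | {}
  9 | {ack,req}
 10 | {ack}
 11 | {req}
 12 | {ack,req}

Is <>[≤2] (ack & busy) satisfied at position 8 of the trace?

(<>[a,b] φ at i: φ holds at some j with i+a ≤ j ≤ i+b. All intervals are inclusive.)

Does not hold

Check (ack & busy) at each j in [8,10]:
  j=8: false
  j=9: false
  j=10: false
No position in the window satisfies it → formula fails.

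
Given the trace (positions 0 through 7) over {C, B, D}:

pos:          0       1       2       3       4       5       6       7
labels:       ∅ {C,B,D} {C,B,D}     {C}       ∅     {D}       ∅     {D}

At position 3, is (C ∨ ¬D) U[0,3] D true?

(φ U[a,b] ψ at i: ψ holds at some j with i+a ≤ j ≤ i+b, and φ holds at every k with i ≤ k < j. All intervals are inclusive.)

Yes

Need some j in [3,6] with D, and (C ∨ ¬D) at every k in [3,j-1].
  j=3: D false.
  j=4: D false.
  j=5: D holds; (C ∨ ¬D) holds at every k in [3,4] → satisfied.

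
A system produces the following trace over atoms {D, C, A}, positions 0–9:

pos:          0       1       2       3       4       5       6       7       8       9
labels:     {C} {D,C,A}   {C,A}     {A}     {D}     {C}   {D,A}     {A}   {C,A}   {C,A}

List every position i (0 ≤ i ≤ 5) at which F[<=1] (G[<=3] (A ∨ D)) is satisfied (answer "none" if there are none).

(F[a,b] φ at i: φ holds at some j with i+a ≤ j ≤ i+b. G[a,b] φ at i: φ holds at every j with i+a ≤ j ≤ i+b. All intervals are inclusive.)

0, 1, 5

Evaluate at each i in [0,5]:
  i=0: ✓ (witness j=1)
  i=1: ✓ (witness j=1)
  i=2: ✗ (none in [2,3])
  i=3: ✗ (none in [3,4])
  i=4: ✗ (none in [4,5])
  i=5: ✓ (witness j=6)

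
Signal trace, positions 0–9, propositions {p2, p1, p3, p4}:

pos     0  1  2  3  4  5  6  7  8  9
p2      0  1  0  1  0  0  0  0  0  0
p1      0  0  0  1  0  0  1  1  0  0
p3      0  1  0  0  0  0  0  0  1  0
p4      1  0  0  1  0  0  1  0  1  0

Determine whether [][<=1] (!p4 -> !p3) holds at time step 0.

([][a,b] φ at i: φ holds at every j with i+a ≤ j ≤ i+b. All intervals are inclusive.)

Check (!p4 -> !p3) at every j in [0,1]:
  j=0: antecedent false → ✓
  j=1: antecedent true; consequent false → ✗
Fails at j=1 → formula fails.

Does not hold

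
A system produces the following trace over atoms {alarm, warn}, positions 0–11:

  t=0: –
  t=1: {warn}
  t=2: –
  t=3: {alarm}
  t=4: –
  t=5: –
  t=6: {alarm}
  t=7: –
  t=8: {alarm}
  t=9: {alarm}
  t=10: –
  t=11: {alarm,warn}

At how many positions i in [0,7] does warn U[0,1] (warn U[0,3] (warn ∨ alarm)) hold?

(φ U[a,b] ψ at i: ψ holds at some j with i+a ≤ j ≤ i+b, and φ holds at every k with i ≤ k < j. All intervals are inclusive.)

3

Evaluate at each i in [0,7]:
  i=0: ✗ (lhs fails at k=0 before rhs at j=1)
  i=1: ✓ (rhs at j=1)
  i=2: ✗ (lhs fails at k=2 before rhs at j=3)
  i=3: ✓ (rhs at j=3)
  i=4: ✗ (no rhs in [4,5])
  i=5: ✗ (lhs fails at k=5 before rhs at j=6)
  i=6: ✓ (rhs at j=6)
  i=7: ✗ (lhs fails at k=7 before rhs at j=8)
Positions where it holds: {1, 3, 6} → 3.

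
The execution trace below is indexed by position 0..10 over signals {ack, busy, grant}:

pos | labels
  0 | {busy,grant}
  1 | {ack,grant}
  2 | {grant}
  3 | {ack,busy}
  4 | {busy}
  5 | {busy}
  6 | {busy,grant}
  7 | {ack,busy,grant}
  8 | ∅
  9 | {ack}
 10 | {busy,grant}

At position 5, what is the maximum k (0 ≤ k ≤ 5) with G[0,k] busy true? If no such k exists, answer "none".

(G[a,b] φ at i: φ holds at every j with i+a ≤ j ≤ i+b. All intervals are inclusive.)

busy must hold from j=5 onward; find where it first fails.
  j=5: holds
  j=6: holds
  j=7: holds
  j=8: fails
Holds on [5,7], so largest k = 2.

2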